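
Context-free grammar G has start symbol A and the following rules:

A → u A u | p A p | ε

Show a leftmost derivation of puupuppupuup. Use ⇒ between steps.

A ⇒ pAp   [A → p A p]
pAp ⇒ puAup   [A → u A u]
puAup ⇒ puuAuup   [A → u A u]
puuAuup ⇒ puupApuup   [A → p A p]
puupApuup ⇒ puupuAupuup   [A → u A u]
puupuAupuup ⇒ puupupApupuup   [A → p A p]
puupupApupuup ⇒ puupuppupuup   [A → ε]

A ⇒ pAp ⇒ puAup ⇒ puuAuup ⇒ puupApuup ⇒ puupuAupuup ⇒ puupupApupuup ⇒ puupuppupuup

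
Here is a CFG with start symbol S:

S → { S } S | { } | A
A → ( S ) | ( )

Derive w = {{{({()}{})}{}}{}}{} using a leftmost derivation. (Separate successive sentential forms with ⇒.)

S ⇒ {S}S ⇒ {{S}S}S ⇒ {{{S}S}S}S ⇒ {{{A}S}S}S ⇒ {{{(S)}S}S}S ⇒ {{{({S}S)}S}S}S ⇒ {{{({A}S)}S}S}S ⇒ {{{({()}S)}S}S}S ⇒ {{{({()}{})}S}S}S ⇒ {{{({()}{})}{}}S}S ⇒ {{{({()}{})}{}}{}}S ⇒ {{{({()}{})}{}}{}}{}

S ⇒ {S}S   [S → { S } S]
{S}S ⇒ {{S}S}S   [S → { S } S]
{{S}S}S ⇒ {{{S}S}S}S   [S → { S } S]
{{{S}S}S}S ⇒ {{{A}S}S}S   [S → A]
{{{A}S}S}S ⇒ {{{(S)}S}S}S   [A → ( S )]
{{{(S)}S}S}S ⇒ {{{({S}S)}S}S}S   [S → { S } S]
{{{({S}S)}S}S}S ⇒ {{{({A}S)}S}S}S   [S → A]
{{{({A}S)}S}S}S ⇒ {{{({()}S)}S}S}S   [A → ( )]
{{{({()}S)}S}S}S ⇒ {{{({()}{})}S}S}S   [S → { }]
{{{({()}{})}S}S}S ⇒ {{{({()}{})}{}}S}S   [S → { }]
{{{({()}{})}{}}S}S ⇒ {{{({()}{})}{}}{}}S   [S → { }]
{{{({()}{})}{}}{}}S ⇒ {{{({()}{})}{}}{}}{}   [S → { }]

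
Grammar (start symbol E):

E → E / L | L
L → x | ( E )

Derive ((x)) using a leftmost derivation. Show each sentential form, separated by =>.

E => L   [E → L]
L => (E)   [L → ( E )]
(E) => (L)   [E → L]
(L) => ((E))   [L → ( E )]
((E)) => ((L))   [E → L]
((L)) => ((x))   [L → x]

E => L => (E) => (L) => ((E)) => ((L)) => ((x))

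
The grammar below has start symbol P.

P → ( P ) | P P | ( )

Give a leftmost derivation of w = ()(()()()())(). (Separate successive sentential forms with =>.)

P => PP => ()P => ()PP => ()(P)P => ()(PP)P => ()(()P)P => ()(()PP)P => ()(()PPP)P => ()(()()PP)P => ()(()()()P)P => ()(()()()())P => ()(()()()())()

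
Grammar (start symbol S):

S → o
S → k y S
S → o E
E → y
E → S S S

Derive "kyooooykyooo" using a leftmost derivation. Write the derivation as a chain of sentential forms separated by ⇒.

S ⇒ kyS ⇒ kyoE ⇒ kyoSSS ⇒ kyooSS ⇒ kyoooES ⇒ kyoooSSSS ⇒ kyooooESSS ⇒ kyooooySSS ⇒ kyooooykySSS ⇒ kyooooykyoSS ⇒ kyooooykyooS ⇒ kyooooykyooo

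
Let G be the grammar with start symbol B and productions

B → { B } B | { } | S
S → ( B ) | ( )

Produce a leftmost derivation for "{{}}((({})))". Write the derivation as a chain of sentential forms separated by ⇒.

B ⇒ {B}B ⇒ {{}}B ⇒ {{}}S ⇒ {{}}(B) ⇒ {{}}(S) ⇒ {{}}((B)) ⇒ {{}}((S)) ⇒ {{}}(((B))) ⇒ {{}}((({})))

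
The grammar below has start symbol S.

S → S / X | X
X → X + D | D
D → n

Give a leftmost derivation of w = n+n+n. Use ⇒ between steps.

S ⇒ X   [S → X]
X ⇒ X+D   [X → X + D]
X+D ⇒ X+D+D   [X → X + D]
X+D+D ⇒ D+D+D   [X → D]
D+D+D ⇒ n+D+D   [D → n]
n+D+D ⇒ n+n+D   [D → n]
n+n+D ⇒ n+n+n   [D → n]

S ⇒ X ⇒ X+D ⇒ X+D+D ⇒ D+D+D ⇒ n+D+D ⇒ n+n+D ⇒ n+n+n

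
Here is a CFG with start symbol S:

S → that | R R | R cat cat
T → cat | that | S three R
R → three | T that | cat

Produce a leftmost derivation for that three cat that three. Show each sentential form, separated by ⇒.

S ⇒ R R   [S → R R]
R R ⇒ T that R   [R → T that]
T that R ⇒ S three R that R   [T → S three R]
S three R that R ⇒ that three R that R   [S → that]
that three R that R ⇒ that three cat that R   [R → cat]
that three cat that R ⇒ that three cat that three   [R → three]

S ⇒ R R ⇒ T that R ⇒ S three R that R ⇒ that three R that R ⇒ that three cat that R ⇒ that three cat that three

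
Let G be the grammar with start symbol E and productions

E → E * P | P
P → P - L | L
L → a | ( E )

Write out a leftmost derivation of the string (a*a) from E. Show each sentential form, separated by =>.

E => P => L => (E) => (E*P) => (P*P) => (L*P) => (a*P) => (a*L) => (a*a)

E => P   [E → P]
P => L   [P → L]
L => (E)   [L → ( E )]
(E) => (E*P)   [E → E * P]
(E*P) => (P*P)   [E → P]
(P*P) => (L*P)   [P → L]
(L*P) => (a*P)   [L → a]
(a*P) => (a*L)   [P → L]
(a*L) => (a*a)   [L → a]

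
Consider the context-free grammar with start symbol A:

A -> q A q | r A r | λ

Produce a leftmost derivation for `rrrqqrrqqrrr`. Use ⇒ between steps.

A ⇒ rAr   [A -> r A r]
rAr ⇒ rrArr   [A -> r A r]
rrArr ⇒ rrrArrr   [A -> r A r]
rrrArrr ⇒ rrrqAqrrr   [A -> q A q]
rrrqAqrrr ⇒ rrrqqAqqrrr   [A -> q A q]
rrrqqAqqrrr ⇒ rrrqqrArqqrrr   [A -> r A r]
rrrqqrArqqrrr ⇒ rrrqqrrqqrrr   [A -> λ]

A ⇒ rAr ⇒ rrArr ⇒ rrrArrr ⇒ rrrqAqrrr ⇒ rrrqqAqqrrr ⇒ rrrqqrArqqrrr ⇒ rrrqqrrqqrrr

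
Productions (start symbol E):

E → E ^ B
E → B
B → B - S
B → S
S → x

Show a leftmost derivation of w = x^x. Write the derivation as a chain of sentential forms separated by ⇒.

E ⇒ E^B ⇒ B^B ⇒ S^B ⇒ x^B ⇒ x^S ⇒ x^x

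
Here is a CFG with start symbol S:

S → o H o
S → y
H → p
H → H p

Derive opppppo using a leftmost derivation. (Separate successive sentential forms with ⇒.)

S⇒oHo⇒oHpo⇒oHppo⇒oHpppo⇒oHppppo⇒opppppo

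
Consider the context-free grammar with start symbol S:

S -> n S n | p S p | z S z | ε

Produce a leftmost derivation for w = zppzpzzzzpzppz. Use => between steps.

S => zSz => zpSpz => zppSppz => zppzSzppz => zppzpSpzppz => zppzpzSzpzppz => zppzpzzSzzpzppz => zppzpzzzzpzppz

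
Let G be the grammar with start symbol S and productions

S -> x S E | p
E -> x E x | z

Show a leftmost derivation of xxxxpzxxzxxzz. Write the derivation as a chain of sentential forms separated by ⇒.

S⇒xSE⇒xxSEE⇒xxxSEEE⇒xxxxSEEEE⇒xxxxpEEEE⇒xxxxpzEEE⇒xxxxpzxExEE⇒xxxxpzxxExxEE⇒xxxxpzxxzxxEE⇒xxxxpzxxzxxzE⇒xxxxpzxxzxxzz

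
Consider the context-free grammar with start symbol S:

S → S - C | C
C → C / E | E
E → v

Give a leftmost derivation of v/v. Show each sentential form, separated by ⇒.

S ⇒ C ⇒ C/E ⇒ E/E ⇒ v/E ⇒ v/v

S ⇒ C   [S → C]
C ⇒ C/E   [C → C / E]
C/E ⇒ E/E   [C → E]
E/E ⇒ v/E   [E → v]
v/E ⇒ v/v   [E → v]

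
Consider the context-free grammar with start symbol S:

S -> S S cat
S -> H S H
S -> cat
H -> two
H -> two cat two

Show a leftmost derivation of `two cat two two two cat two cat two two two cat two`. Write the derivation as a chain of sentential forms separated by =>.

S => H S H   [S -> H S H]
H S H => two cat two S H   [H -> two cat two]
two cat two S H => two cat two H S H H   [S -> H S H]
two cat two H S H H => two cat two two S H H   [H -> two]
two cat two two S H H => two cat two two H S H H H   [S -> H S H]
two cat two two H S H H H => two cat two two two cat two S H H H   [H -> two cat two]
two cat two two two cat two S H H H => two cat two two two cat two cat H H H   [S -> cat]
two cat two two two cat two cat H H H => two cat two two two cat two cat two H H   [H -> two]
two cat two two two cat two cat two H H => two cat two two two cat two cat two two H   [H -> two]
two cat two two two cat two cat two two H => two cat two two two cat two cat two two two cat two   [H -> two cat two]

S => H S H => two cat two S H => two cat two H S H H => two cat two two S H H => two cat two two H S H H H => two cat two two two cat two S H H H => two cat two two two cat two cat H H H => two cat two two two cat two cat two H H => two cat two two two cat two cat two two H => two cat two two two cat two cat two two two cat two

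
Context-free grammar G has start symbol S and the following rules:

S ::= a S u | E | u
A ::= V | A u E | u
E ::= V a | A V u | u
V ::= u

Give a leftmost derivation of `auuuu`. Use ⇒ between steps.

S ⇒ aSu   [S ::= a S u]
aSu ⇒ aEu   [S ::= E]
aEu ⇒ aAVuu   [E ::= A V u]
aAVuu ⇒ auVuu   [A ::= u]
auVuu ⇒ auuuu   [V ::= u]

S ⇒ aSu ⇒ aEu ⇒ aAVuu ⇒ auVuu ⇒ auuuu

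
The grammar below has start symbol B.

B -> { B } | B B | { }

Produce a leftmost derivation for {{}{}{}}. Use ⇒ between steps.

B⇒{B}⇒{BB}⇒{{}B}⇒{{}BB}⇒{{}{}B}⇒{{}{}{}}

B ⇒ {B}   [B -> { B }]
{B} ⇒ {BB}   [B -> B B]
{BB} ⇒ {{}B}   [B -> { }]
{{}B} ⇒ {{}BB}   [B -> B B]
{{}BB} ⇒ {{}{}B}   [B -> { }]
{{}{}B} ⇒ {{}{}{}}   [B -> { }]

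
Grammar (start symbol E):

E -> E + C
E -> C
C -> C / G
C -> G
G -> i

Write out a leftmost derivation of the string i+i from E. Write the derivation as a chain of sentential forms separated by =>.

E=>E+C=>C+C=>G+C=>i+C=>i+G=>i+i

E => E+C   [E -> E + C]
E+C => C+C   [E -> C]
C+C => G+C   [C -> G]
G+C => i+C   [G -> i]
i+C => i+G   [C -> G]
i+G => i+i   [G -> i]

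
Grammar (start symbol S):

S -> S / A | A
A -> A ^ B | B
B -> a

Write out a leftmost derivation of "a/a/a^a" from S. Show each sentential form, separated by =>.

S=>S/A=>S/A/A=>A/A/A=>B/A/A=>a/A/A=>a/B/A=>a/a/A=>a/a/A^B=>a/a/B^B=>a/a/a^B=>a/a/a^a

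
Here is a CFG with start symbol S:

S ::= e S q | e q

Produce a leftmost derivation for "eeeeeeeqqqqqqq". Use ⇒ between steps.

S⇒eSq⇒eeSqq⇒eeeSqqq⇒eeeeSqqqq⇒eeeeeSqqqqq⇒eeeeeeSqqqqqq⇒eeeeeeeqqqqqqq

S ⇒ eSq   [S ::= e S q]
eSq ⇒ eeSqq   [S ::= e S q]
eeSqq ⇒ eeeSqqq   [S ::= e S q]
eeeSqqq ⇒ eeeeSqqqq   [S ::= e S q]
eeeeSqqqq ⇒ eeeeeSqqqqq   [S ::= e S q]
eeeeeSqqqqq ⇒ eeeeeeSqqqqqq   [S ::= e S q]
eeeeeeSqqqqqq ⇒ eeeeeeeqqqqqqq   [S ::= e q]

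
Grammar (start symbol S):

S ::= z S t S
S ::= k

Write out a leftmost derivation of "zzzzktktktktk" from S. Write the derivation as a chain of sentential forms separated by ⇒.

S ⇒ zStS ⇒ zzStStS ⇒ zzzStStStS ⇒ zzzzStStStStS ⇒ zzzzktStStStS ⇒ zzzzktktStStS ⇒ zzzzktktktStS ⇒ zzzzktktktktS ⇒ zzzzktktktktk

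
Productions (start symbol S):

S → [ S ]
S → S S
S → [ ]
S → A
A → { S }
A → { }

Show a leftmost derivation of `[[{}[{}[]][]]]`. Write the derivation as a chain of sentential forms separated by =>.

S => [S]   [S → [ S ]]
[S] => [[S]]   [S → [ S ]]
[[S]] => [[SS]]   [S → S S]
[[SS]] => [[SSS]]   [S → S S]
[[SSS]] => [[ASS]]   [S → A]
[[ASS]] => [[{}SS]]   [A → { }]
[[{}SS]] => [[{}[S]S]]   [S → [ S ]]
[[{}[S]S]] => [[{}[SS]S]]   [S → S S]
[[{}[SS]S]] => [[{}[AS]S]]   [S → A]
[[{}[AS]S]] => [[{}[{}S]S]]   [A → { }]
[[{}[{}S]S]] => [[{}[{}[]]S]]   [S → [ ]]
[[{}[{}[]]S]] => [[{}[{}[]][]]]   [S → [ ]]

S => [S] => [[S]] => [[SS]] => [[SSS]] => [[ASS]] => [[{}SS]] => [[{}[S]S]] => [[{}[SS]S]] => [[{}[AS]S]] => [[{}[{}S]S]] => [[{}[{}[]]S]] => [[{}[{}[]][]]]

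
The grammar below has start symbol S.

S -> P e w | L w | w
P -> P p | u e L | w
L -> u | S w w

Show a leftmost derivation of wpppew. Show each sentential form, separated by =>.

S => Pew => Ppew => Pppew => Ppppew => wpppew

S => Pew   [S -> P e w]
Pew => Ppew   [P -> P p]
Ppew => Pppew   [P -> P p]
Pppew => Ppppew   [P -> P p]
Ppppew => wpppew   [P -> w]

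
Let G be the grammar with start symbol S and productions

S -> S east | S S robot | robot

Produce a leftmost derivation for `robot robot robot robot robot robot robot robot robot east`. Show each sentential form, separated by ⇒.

S ⇒ S east   [S -> S east]
S east ⇒ S S robot east   [S -> S S robot]
S S robot east ⇒ S S robot S robot east   [S -> S S robot]
S S robot S robot east ⇒ S S robot S robot S robot east   [S -> S S robot]
S S robot S robot S robot east ⇒ S S robot S robot S robot S robot east   [S -> S S robot]
S S robot S robot S robot S robot east ⇒ robot S robot S robot S robot S robot east   [S -> robot]
robot S robot S robot S robot S robot east ⇒ robot robot robot S robot S robot S robot east   [S -> robot]
robot robot robot S robot S robot S robot east ⇒ robot robot robot robot robot S robot S robot east   [S -> robot]
robot robot robot robot robot S robot S robot east ⇒ robot robot robot robot robot robot robot S robot east   [S -> robot]
robot robot robot robot robot robot robot S robot east ⇒ robot robot robot robot robot robot robot robot robot east   [S -> robot]

S ⇒ S east ⇒ S S robot east ⇒ S S robot S robot east ⇒ S S robot S robot S robot east ⇒ S S robot S robot S robot S robot east ⇒ robot S robot S robot S robot S robot east ⇒ robot robot robot S robot S robot S robot east ⇒ robot robot robot robot robot S robot S robot east ⇒ robot robot robot robot robot robot robot S robot east ⇒ robot robot robot robot robot robot robot robot robot east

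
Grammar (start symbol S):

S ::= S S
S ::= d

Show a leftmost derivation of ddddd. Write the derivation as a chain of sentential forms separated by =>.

S=>SS=>SSS=>dSS=>ddS=>ddSS=>dddS=>dddSS=>ddddS=>ddddd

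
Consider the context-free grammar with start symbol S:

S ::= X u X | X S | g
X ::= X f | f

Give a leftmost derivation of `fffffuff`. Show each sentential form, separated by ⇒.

S ⇒ XS ⇒ XfS ⇒ ffS ⇒ ffXS ⇒ ffXfS ⇒ ffffS ⇒ ffffXuX ⇒ fffffuX ⇒ fffffuXf ⇒ fffffuff

S ⇒ XS   [S ::= X S]
XS ⇒ XfS   [X ::= X f]
XfS ⇒ ffS   [X ::= f]
ffS ⇒ ffXS   [S ::= X S]
ffXS ⇒ ffXfS   [X ::= X f]
ffXfS ⇒ ffffS   [X ::= f]
ffffS ⇒ ffffXuX   [S ::= X u X]
ffffXuX ⇒ fffffuX   [X ::= f]
fffffuX ⇒ fffffuXf   [X ::= X f]
fffffuXf ⇒ fffffuff   [X ::= f]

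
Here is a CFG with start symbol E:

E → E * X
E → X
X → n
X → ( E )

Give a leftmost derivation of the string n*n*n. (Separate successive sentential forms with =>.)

E => E*X => E*X*X => X*X*X => n*X*X => n*n*X => n*n*n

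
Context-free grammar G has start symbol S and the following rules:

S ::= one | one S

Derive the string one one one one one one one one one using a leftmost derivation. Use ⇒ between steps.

S ⇒ one S ⇒ one one S ⇒ one one one S ⇒ one one one one S ⇒ one one one one one S ⇒ one one one one one one S ⇒ one one one one one one one S ⇒ one one one one one one one one S ⇒ one one one one one one one one one

S ⇒ one S   [S ::= one S]
one S ⇒ one one S   [S ::= one S]
one one S ⇒ one one one S   [S ::= one S]
one one one S ⇒ one one one one S   [S ::= one S]
one one one one S ⇒ one one one one one S   [S ::= one S]
one one one one one S ⇒ one one one one one one S   [S ::= one S]
one one one one one one S ⇒ one one one one one one one S   [S ::= one S]
one one one one one one one S ⇒ one one one one one one one one S   [S ::= one S]
one one one one one one one one S ⇒ one one one one one one one one one   [S ::= one]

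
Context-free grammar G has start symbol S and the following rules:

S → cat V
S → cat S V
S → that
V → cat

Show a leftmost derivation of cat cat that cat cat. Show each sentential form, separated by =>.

S => cat S V   [S → cat S V]
cat S V => cat cat S V V   [S → cat S V]
cat cat S V V => cat cat that V V   [S → that]
cat cat that V V => cat cat that cat V   [V → cat]
cat cat that cat V => cat cat that cat cat   [V → cat]

S => cat S V => cat cat S V V => cat cat that V V => cat cat that cat V => cat cat that cat cat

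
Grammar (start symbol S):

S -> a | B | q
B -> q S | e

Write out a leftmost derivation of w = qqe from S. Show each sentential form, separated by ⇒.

S⇒B⇒qS⇒qB⇒qqS⇒qqB⇒qqe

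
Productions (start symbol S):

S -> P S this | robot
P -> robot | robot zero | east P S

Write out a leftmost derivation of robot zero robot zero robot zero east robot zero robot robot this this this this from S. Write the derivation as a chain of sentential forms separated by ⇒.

S ⇒ P S this ⇒ robot zero S this ⇒ robot zero P S this this ⇒ robot zero robot zero S this this ⇒ robot zero robot zero P S this this this ⇒ robot zero robot zero robot zero S this this this ⇒ robot zero robot zero robot zero P S this this this this ⇒ robot zero robot zero robot zero east P S S this this this this ⇒ robot zero robot zero robot zero east robot zero S S this this this this ⇒ robot zero robot zero robot zero east robot zero robot S this this this this ⇒ robot zero robot zero robot zero east robot zero robot robot this this this this

S ⇒ P S this   [S -> P S this]
P S this ⇒ robot zero S this   [P -> robot zero]
robot zero S this ⇒ robot zero P S this this   [S -> P S this]
robot zero P S this this ⇒ robot zero robot zero S this this   [P -> robot zero]
robot zero robot zero S this this ⇒ robot zero robot zero P S this this this   [S -> P S this]
robot zero robot zero P S this this this ⇒ robot zero robot zero robot zero S this this this   [P -> robot zero]
robot zero robot zero robot zero S this this this ⇒ robot zero robot zero robot zero P S this this this this   [S -> P S this]
robot zero robot zero robot zero P S this this this this ⇒ robot zero robot zero robot zero east P S S this this this this   [P -> east P S]
robot zero robot zero robot zero east P S S this this this this ⇒ robot zero robot zero robot zero east robot zero S S this this this this   [P -> robot zero]
robot zero robot zero robot zero east robot zero S S this this this this ⇒ robot zero robot zero robot zero east robot zero robot S this this this this   [S -> robot]
robot zero robot zero robot zero east robot zero robot S this this this this ⇒ robot zero robot zero robot zero east robot zero robot robot this this this this   [S -> robot]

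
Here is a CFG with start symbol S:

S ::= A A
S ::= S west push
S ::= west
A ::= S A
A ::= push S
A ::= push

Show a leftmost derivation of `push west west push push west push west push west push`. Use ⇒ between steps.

S ⇒ S west push ⇒ S west push west push ⇒ S west push west push west push ⇒ A A west push west push west push ⇒ push S A west push west push west push ⇒ push S west push A west push west push west push ⇒ push west west push A west push west push west push ⇒ push west west push push west push west push west push

S ⇒ S west push   [S ::= S west push]
S west push ⇒ S west push west push   [S ::= S west push]
S west push west push ⇒ S west push west push west push   [S ::= S west push]
S west push west push west push ⇒ A A west push west push west push   [S ::= A A]
A A west push west push west push ⇒ push S A west push west push west push   [A ::= push S]
push S A west push west push west push ⇒ push S west push A west push west push west push   [S ::= S west push]
push S west push A west push west push west push ⇒ push west west push A west push west push west push   [S ::= west]
push west west push A west push west push west push ⇒ push west west push push west push west push west push   [A ::= push]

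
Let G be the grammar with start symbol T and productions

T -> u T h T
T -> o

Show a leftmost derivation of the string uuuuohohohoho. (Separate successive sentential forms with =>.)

T=>uThT=>uuThThT=>uuuThThThT=>uuuuThThThThT=>uuuuohThThThT=>uuuuohohThThT=>uuuuohohohThT=>uuuuohohohohT=>uuuuohohohoho

T => uThT   [T -> u T h T]
uThT => uuThThT   [T -> u T h T]
uuThThT => uuuThThThT   [T -> u T h T]
uuuThThThT => uuuuThThThThT   [T -> u T h T]
uuuuThThThThT => uuuuohThThThT   [T -> o]
uuuuohThThThT => uuuuohohThThT   [T -> o]
uuuuohohThThT => uuuuohohohThT   [T -> o]
uuuuohohohThT => uuuuohohohohT   [T -> o]
uuuuohohohohT => uuuuohohohoho   [T -> o]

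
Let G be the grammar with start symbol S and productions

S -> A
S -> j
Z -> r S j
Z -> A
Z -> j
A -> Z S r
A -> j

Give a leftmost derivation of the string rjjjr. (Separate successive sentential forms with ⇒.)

S ⇒ A ⇒ ZSr ⇒ rSjSr ⇒ rjjSr ⇒ rjjAr ⇒ rjjjr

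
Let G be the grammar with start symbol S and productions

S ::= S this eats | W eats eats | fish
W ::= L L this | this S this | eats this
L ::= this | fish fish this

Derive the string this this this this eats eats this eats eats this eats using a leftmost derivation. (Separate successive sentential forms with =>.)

S => S this eats => W eats eats this eats => this S this eats eats this eats => this W eats eats this eats eats this eats => this L L this eats eats this eats eats this eats => this this L this eats eats this eats eats this eats => this this this this eats eats this eats eats this eats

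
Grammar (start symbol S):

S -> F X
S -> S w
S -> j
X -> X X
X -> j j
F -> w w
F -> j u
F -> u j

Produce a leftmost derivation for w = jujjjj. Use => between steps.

S=>FX=>juX=>juXX=>jujjX=>jujjjj

S => FX   [S -> F X]
FX => juX   [F -> j u]
juX => juXX   [X -> X X]
juXX => jujjX   [X -> j j]
jujjX => jujjjj   [X -> j j]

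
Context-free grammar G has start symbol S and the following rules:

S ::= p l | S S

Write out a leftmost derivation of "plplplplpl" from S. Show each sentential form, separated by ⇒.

S ⇒ SS ⇒ plS ⇒ plSS ⇒ plSSS ⇒ plSSSS ⇒ plplSSS ⇒ plplplSS ⇒ plplplplS ⇒ plplplplpl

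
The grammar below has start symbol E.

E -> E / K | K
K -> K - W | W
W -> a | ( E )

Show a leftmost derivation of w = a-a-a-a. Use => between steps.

E => K => K-W => K-W-W => K-W-W-W => W-W-W-W => a-W-W-W => a-a-W-W => a-a-a-W => a-a-a-a

E => K   [E -> K]
K => K-W   [K -> K - W]
K-W => K-W-W   [K -> K - W]
K-W-W => K-W-W-W   [K -> K - W]
K-W-W-W => W-W-W-W   [K -> W]
W-W-W-W => a-W-W-W   [W -> a]
a-W-W-W => a-a-W-W   [W -> a]
a-a-W-W => a-a-a-W   [W -> a]
a-a-a-W => a-a-a-a   [W -> a]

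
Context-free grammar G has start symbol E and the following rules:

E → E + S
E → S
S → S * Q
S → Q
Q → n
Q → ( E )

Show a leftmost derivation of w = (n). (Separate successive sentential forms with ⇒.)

E ⇒ S ⇒ Q ⇒ (E) ⇒ (S) ⇒ (Q) ⇒ (n)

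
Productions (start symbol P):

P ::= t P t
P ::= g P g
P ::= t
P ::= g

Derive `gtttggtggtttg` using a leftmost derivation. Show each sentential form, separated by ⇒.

P ⇒ gPg   [P ::= g P g]
gPg ⇒ gtPtg   [P ::= t P t]
gtPtg ⇒ gttPttg   [P ::= t P t]
gttPttg ⇒ gtttPtttg   [P ::= t P t]
gtttPtttg ⇒ gtttgPgtttg   [P ::= g P g]
gtttgPgtttg ⇒ gtttggPggtttg   [P ::= g P g]
gtttggPggtttg ⇒ gtttggtggtttg   [P ::= t]

P⇒gPg⇒gtPtg⇒gttPttg⇒gtttPtttg⇒gtttgPgtttg⇒gtttggPggtttg⇒gtttggtggtttg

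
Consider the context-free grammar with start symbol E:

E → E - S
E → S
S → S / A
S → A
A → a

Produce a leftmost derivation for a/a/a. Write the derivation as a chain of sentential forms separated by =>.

E => S => S/A => S/A/A => A/A/A => a/A/A => a/a/A => a/a/a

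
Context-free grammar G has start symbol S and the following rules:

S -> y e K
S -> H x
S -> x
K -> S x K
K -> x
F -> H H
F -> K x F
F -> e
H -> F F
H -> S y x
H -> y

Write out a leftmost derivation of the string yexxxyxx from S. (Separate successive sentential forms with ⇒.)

S ⇒ Hx ⇒ Syxx ⇒ yeKyxx ⇒ yeSxKyxx ⇒ yexxKyxx ⇒ yexxxyxx

S ⇒ Hx   [S -> H x]
Hx ⇒ Syxx   [H -> S y x]
Syxx ⇒ yeKyxx   [S -> y e K]
yeKyxx ⇒ yeSxKyxx   [K -> S x K]
yeSxKyxx ⇒ yexxKyxx   [S -> x]
yexxKyxx ⇒ yexxxyxx   [K -> x]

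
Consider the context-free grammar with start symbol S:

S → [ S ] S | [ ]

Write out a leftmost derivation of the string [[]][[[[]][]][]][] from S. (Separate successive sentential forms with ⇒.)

S ⇒ [S]S ⇒ [[]]S ⇒ [[]][S]S ⇒ [[]][[S]S]S ⇒ [[]][[[S]S]S]S ⇒ [[]][[[[]]S]S]S ⇒ [[]][[[[]][]]S]S ⇒ [[]][[[[]][]][]]S ⇒ [[]][[[[]][]][]][]

S ⇒ [S]S   [S → [ S ] S]
[S]S ⇒ [[]]S   [S → [ ]]
[[]]S ⇒ [[]][S]S   [S → [ S ] S]
[[]][S]S ⇒ [[]][[S]S]S   [S → [ S ] S]
[[]][[S]S]S ⇒ [[]][[[S]S]S]S   [S → [ S ] S]
[[]][[[S]S]S]S ⇒ [[]][[[[]]S]S]S   [S → [ ]]
[[]][[[[]]S]S]S ⇒ [[]][[[[]][]]S]S   [S → [ ]]
[[]][[[[]][]]S]S ⇒ [[]][[[[]][]][]]S   [S → [ ]]
[[]][[[[]][]][]]S ⇒ [[]][[[[]][]][]][]   [S → [ ]]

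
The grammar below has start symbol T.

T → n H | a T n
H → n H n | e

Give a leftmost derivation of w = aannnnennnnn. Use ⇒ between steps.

T ⇒ aTn ⇒ aaTnn ⇒ aanHnn ⇒ aannHnnn ⇒ aannnHnnnn ⇒ aannnnHnnnnn ⇒ aannnnennnnn

T ⇒ aTn   [T → a T n]
aTn ⇒ aaTnn   [T → a T n]
aaTnn ⇒ aanHnn   [T → n H]
aanHnn ⇒ aannHnnn   [H → n H n]
aannHnnn ⇒ aannnHnnnn   [H → n H n]
aannnHnnnn ⇒ aannnnHnnnnn   [H → n H n]
aannnnHnnnnn ⇒ aannnnennnnn   [H → e]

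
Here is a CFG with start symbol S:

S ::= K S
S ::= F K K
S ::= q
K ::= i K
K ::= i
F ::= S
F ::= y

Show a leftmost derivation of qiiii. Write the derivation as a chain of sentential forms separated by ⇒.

S⇒FKK⇒SKK⇒qKK⇒qiK⇒qiiK⇒qiiiK⇒qiiii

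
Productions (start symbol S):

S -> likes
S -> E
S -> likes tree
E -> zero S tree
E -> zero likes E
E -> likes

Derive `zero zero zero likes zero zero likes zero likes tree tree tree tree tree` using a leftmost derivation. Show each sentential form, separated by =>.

S => E => zero S tree => zero E tree => zero zero S tree tree => zero zero E tree tree => zero zero zero likes E tree tree => zero zero zero likes zero S tree tree tree => zero zero zero likes zero E tree tree tree => zero zero zero likes zero zero likes E tree tree tree => zero zero zero likes zero zero likes zero S tree tree tree tree => zero zero zero likes zero zero likes zero likes tree tree tree tree tree

S => E   [S -> E]
E => zero S tree   [E -> zero S tree]
zero S tree => zero E tree   [S -> E]
zero E tree => zero zero S tree tree   [E -> zero S tree]
zero zero S tree tree => zero zero E tree tree   [S -> E]
zero zero E tree tree => zero zero zero likes E tree tree   [E -> zero likes E]
zero zero zero likes E tree tree => zero zero zero likes zero S tree tree tree   [E -> zero S tree]
zero zero zero likes zero S tree tree tree => zero zero zero likes zero E tree tree tree   [S -> E]
zero zero zero likes zero E tree tree tree => zero zero zero likes zero zero likes E tree tree tree   [E -> zero likes E]
zero zero zero likes zero zero likes E tree tree tree => zero zero zero likes zero zero likes zero S tree tree tree tree   [E -> zero S tree]
zero zero zero likes zero zero likes zero S tree tree tree tree => zero zero zero likes zero zero likes zero likes tree tree tree tree tree   [S -> likes tree]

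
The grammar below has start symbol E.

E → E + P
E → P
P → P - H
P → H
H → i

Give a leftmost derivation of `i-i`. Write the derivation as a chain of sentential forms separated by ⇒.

E⇒P⇒P-H⇒H-H⇒i-H⇒i-i

E ⇒ P   [E → P]
P ⇒ P-H   [P → P - H]
P-H ⇒ H-H   [P → H]
H-H ⇒ i-H   [H → i]
i-H ⇒ i-i   [H → i]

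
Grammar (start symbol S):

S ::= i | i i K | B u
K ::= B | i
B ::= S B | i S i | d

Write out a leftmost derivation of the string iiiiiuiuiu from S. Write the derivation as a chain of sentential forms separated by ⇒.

S ⇒ Bu   [S ::= B u]
Bu ⇒ iSiu   [B ::= i S i]
iSiu ⇒ iBuiu   [S ::= B u]
iBuiu ⇒ iiSiuiu   [B ::= i S i]
iiSiuiu ⇒ iiBuiuiu   [S ::= B u]
iiBuiuiu ⇒ iiiSiuiuiu   [B ::= i S i]
iiiSiuiuiu ⇒ iiiiiuiuiu   [S ::= i]

S ⇒ Bu ⇒ iSiu ⇒ iBuiu ⇒ iiSiuiu ⇒ iiBuiuiu ⇒ iiiSiuiuiu ⇒ iiiiiuiuiu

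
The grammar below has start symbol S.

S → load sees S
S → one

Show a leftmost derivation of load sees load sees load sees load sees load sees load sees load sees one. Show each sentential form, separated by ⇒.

S ⇒ load sees S ⇒ load sees load sees S ⇒ load sees load sees load sees S ⇒ load sees load sees load sees load sees S ⇒ load sees load sees load sees load sees load sees S ⇒ load sees load sees load sees load sees load sees load sees S ⇒ load sees load sees load sees load sees load sees load sees load sees S ⇒ load sees load sees load sees load sees load sees load sees load sees one

S ⇒ load sees S   [S → load sees S]
load sees S ⇒ load sees load sees S   [S → load sees S]
load sees load sees S ⇒ load sees load sees load sees S   [S → load sees S]
load sees load sees load sees S ⇒ load sees load sees load sees load sees S   [S → load sees S]
load sees load sees load sees load sees S ⇒ load sees load sees load sees load sees load sees S   [S → load sees S]
load sees load sees load sees load sees load sees S ⇒ load sees load sees load sees load sees load sees load sees S   [S → load sees S]
load sees load sees load sees load sees load sees load sees S ⇒ load sees load sees load sees load sees load sees load sees load sees S   [S → load sees S]
load sees load sees load sees load sees load sees load sees load sees S ⇒ load sees load sees load sees load sees load sees load sees load sees one   [S → one]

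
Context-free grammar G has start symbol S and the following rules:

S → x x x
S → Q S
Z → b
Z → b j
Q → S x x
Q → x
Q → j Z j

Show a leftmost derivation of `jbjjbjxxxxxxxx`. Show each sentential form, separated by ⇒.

S ⇒ QS   [S → Q S]
QS ⇒ jZjS   [Q → j Z j]
jZjS ⇒ jbjS   [Z → b]
jbjS ⇒ jbjQS   [S → Q S]
jbjQS ⇒ jbjSxxS   [Q → S x x]
jbjSxxS ⇒ jbjQSxxS   [S → Q S]
jbjQSxxS ⇒ jbjjZjSxxS   [Q → j Z j]
jbjjZjSxxS ⇒ jbjjbjSxxS   [Z → b]
jbjjbjSxxS ⇒ jbjjbjxxxxxS   [S → x x x]
jbjjbjxxxxxS ⇒ jbjjbjxxxxxxxx   [S → x x x]

S ⇒ QS ⇒ jZjS ⇒ jbjS ⇒ jbjQS ⇒ jbjSxxS ⇒ jbjQSxxS ⇒ jbjjZjSxxS ⇒ jbjjbjSxxS ⇒ jbjjbjxxxxxS ⇒ jbjjbjxxxxxxxx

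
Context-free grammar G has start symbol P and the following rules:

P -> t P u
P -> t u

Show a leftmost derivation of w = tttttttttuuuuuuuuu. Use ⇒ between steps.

P ⇒ tPu ⇒ ttPuu ⇒ tttPuuu ⇒ ttttPuuuu ⇒ tttttPuuuuu ⇒ ttttttPuuuuuu ⇒ tttttttPuuuuuuu ⇒ ttttttttPuuuuuuuu ⇒ tttttttttuuuuuuuuu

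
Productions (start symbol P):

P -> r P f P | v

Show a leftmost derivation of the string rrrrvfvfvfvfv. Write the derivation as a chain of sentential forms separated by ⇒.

P ⇒ rPfP   [P -> r P f P]
rPfP ⇒ rrPfPfP   [P -> r P f P]
rrPfPfP ⇒ rrrPfPfPfP   [P -> r P f P]
rrrPfPfPfP ⇒ rrrrPfPfPfPfP   [P -> r P f P]
rrrrPfPfPfPfP ⇒ rrrrvfPfPfPfP   [P -> v]
rrrrvfPfPfPfP ⇒ rrrrvfvfPfPfP   [P -> v]
rrrrvfvfPfPfP ⇒ rrrrvfvfvfPfP   [P -> v]
rrrrvfvfvfPfP ⇒ rrrrvfvfvfvfP   [P -> v]
rrrrvfvfvfvfP ⇒ rrrrvfvfvfvfv   [P -> v]

P ⇒ rPfP ⇒ rrPfPfP ⇒ rrrPfPfPfP ⇒ rrrrPfPfPfPfP ⇒ rrrrvfPfPfPfP ⇒ rrrrvfvfPfPfP ⇒ rrrrvfvfvfPfP ⇒ rrrrvfvfvfvfP ⇒ rrrrvfvfvfvfv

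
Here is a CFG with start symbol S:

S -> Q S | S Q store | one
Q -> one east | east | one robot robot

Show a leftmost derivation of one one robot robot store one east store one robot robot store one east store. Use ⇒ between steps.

S ⇒ S Q store ⇒ S Q store Q store ⇒ S Q store Q store Q store ⇒ S Q store Q store Q store Q store ⇒ one Q store Q store Q store Q store ⇒ one one robot robot store Q store Q store Q store ⇒ one one robot robot store one east store Q store Q store ⇒ one one robot robot store one east store one robot robot store Q store ⇒ one one robot robot store one east store one robot robot store one east store

S ⇒ S Q store   [S -> S Q store]
S Q store ⇒ S Q store Q store   [S -> S Q store]
S Q store Q store ⇒ S Q store Q store Q store   [S -> S Q store]
S Q store Q store Q store ⇒ S Q store Q store Q store Q store   [S -> S Q store]
S Q store Q store Q store Q store ⇒ one Q store Q store Q store Q store   [S -> one]
one Q store Q store Q store Q store ⇒ one one robot robot store Q store Q store Q store   [Q -> one robot robot]
one one robot robot store Q store Q store Q store ⇒ one one robot robot store one east store Q store Q store   [Q -> one east]
one one robot robot store one east store Q store Q store ⇒ one one robot robot store one east store one robot robot store Q store   [Q -> one robot robot]
one one robot robot store one east store one robot robot store Q store ⇒ one one robot robot store one east store one robot robot store one east store   [Q -> one east]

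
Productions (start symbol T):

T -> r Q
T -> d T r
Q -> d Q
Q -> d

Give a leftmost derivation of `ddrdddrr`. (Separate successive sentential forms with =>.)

T => dTr => ddTrr => ddrQrr => ddrdQrr => ddrddQrr => ddrdddrr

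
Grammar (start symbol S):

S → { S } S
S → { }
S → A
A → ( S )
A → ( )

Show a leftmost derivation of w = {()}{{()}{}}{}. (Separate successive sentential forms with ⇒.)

S⇒{S}S⇒{A}S⇒{()}S⇒{()}{S}S⇒{()}{{S}S}S⇒{()}{{A}S}S⇒{()}{{()}S}S⇒{()}{{()}{}}S⇒{()}{{()}{}}{}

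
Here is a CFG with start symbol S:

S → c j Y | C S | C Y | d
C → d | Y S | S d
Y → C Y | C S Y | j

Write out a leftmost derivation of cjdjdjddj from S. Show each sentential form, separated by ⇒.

S ⇒ cjY ⇒ cjCSY ⇒ cjSdSY ⇒ cjCYdSY ⇒ cjYSYdSY ⇒ cjCYSYdSY ⇒ cjdYSYdSY ⇒ cjdjSYdSY ⇒ cjdjdYdSY ⇒ cjdjdjdSY ⇒ cjdjdjddY ⇒ cjdjdjddj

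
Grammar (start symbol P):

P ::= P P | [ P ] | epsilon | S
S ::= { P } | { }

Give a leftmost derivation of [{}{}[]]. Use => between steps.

P => [P]   [P ::= [ P ]]
[P] => [PP]   [P ::= P P]
[PP] => [PPP]   [P ::= P P]
[PPP] => [SPP]   [P ::= S]
[SPP] => [{}PP]   [S ::= { }]
[{}PP] => [{}SP]   [P ::= S]
[{}SP] => [{}{P}P]   [S ::= { P }]
[{}{P}P] => [{}{}P]   [P ::= epsilon]
[{}{}P] => [{}{}[P]]   [P ::= [ P ]]
[{}{}[P]] => [{}{}[]]   [P ::= epsilon]

P => [P] => [PP] => [PPP] => [SPP] => [{}PP] => [{}SP] => [{}{P}P] => [{}{}P] => [{}{}[P]] => [{}{}[]]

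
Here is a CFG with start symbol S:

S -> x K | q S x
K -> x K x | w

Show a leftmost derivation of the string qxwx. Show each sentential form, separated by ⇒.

S⇒qSx⇒qxKx⇒qxwx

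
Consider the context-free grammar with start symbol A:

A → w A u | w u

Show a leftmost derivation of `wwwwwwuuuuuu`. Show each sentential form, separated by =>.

A => wAu => wwAuu => wwwAuuu => wwwwAuuuu => wwwwwAuuuuu => wwwwwwuuuuuu

A => wAu   [A → w A u]
wAu => wwAuu   [A → w A u]
wwAuu => wwwAuuu   [A → w A u]
wwwAuuu => wwwwAuuuu   [A → w A u]
wwwwAuuuu => wwwwwAuuuuu   [A → w A u]
wwwwwAuuuuu => wwwwwwuuuuuu   [A → w u]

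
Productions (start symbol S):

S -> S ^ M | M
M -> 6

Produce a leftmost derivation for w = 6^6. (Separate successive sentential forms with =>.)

S=>S^M=>M^M=>6^M=>6^6

S => S^M   [S -> S ^ M]
S^M => M^M   [S -> M]
M^M => 6^M   [M -> 6]
6^M => 6^6   [M -> 6]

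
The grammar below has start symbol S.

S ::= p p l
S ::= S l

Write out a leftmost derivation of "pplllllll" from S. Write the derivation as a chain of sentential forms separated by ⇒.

S ⇒ Sl ⇒ Sll ⇒ Slll ⇒ Sllll ⇒ Slllll ⇒ Sllllll ⇒ pplllllll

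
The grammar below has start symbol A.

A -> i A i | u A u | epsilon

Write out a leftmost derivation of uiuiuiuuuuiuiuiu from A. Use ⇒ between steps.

A⇒uAu⇒uiAiu⇒uiuAuiu⇒uiuiAiuiu⇒uiuiuAuiuiu⇒uiuiuiAiuiuiu⇒uiuiuiuAuiuiuiu⇒uiuiuiuuAuuiuiuiu⇒uiuiuiuuuuiuiuiu

A ⇒ uAu   [A -> u A u]
uAu ⇒ uiAiu   [A -> i A i]
uiAiu ⇒ uiuAuiu   [A -> u A u]
uiuAuiu ⇒ uiuiAiuiu   [A -> i A i]
uiuiAiuiu ⇒ uiuiuAuiuiu   [A -> u A u]
uiuiuAuiuiu ⇒ uiuiuiAiuiuiu   [A -> i A i]
uiuiuiAiuiuiu ⇒ uiuiuiuAuiuiuiu   [A -> u A u]
uiuiuiuAuiuiuiu ⇒ uiuiuiuuAuuiuiuiu   [A -> u A u]
uiuiuiuuAuuiuiuiu ⇒ uiuiuiuuuuiuiuiu   [A -> epsilon]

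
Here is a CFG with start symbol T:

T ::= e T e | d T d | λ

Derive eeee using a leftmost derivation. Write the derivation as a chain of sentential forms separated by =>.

T => eTe   [T ::= e T e]
eTe => eeTee   [T ::= e T e]
eeTee => eeee   [T ::= λ]

T => eTe => eeTee => eeee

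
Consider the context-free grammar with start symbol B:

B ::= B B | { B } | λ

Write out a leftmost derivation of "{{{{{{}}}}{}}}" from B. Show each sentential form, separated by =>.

B => BB   [B ::= B B]
BB => {B}B   [B ::= { B }]
{B}B => {{B}}B   [B ::= { B }]
{{B}}B => {{BB}}B   [B ::= B B]
{{BB}}B => {{BBB}}B   [B ::= B B]
{{BBB}}B => {{{B}BB}}B   [B ::= { B }]
{{{B}BB}}B => {{{{B}}BB}}B   [B ::= { B }]
{{{{B}}BB}}B => {{{{{B}}}BB}}B   [B ::= { B }]
{{{{{B}}}BB}}B => {{{{{{B}}}}BB}}B   [B ::= { B }]
{{{{{{B}}}}BB}}B => {{{{{{}}}}BB}}B   [B ::= λ]
{{{{{{}}}}BB}}B => {{{{{{}}}}B}}B   [B ::= λ]
{{{{{{}}}}B}}B => {{{{{{}}}}{B}}}B   [B ::= { B }]
{{{{{{}}}}{B}}}B => {{{{{{}}}}{}}}B   [B ::= λ]
{{{{{{}}}}{}}}B => {{{{{{}}}}{}}}   [B ::= λ]

B => BB => {B}B => {{B}}B => {{BB}}B => {{BBB}}B => {{{B}BB}}B => {{{{B}}BB}}B => {{{{{B}}}BB}}B => {{{{{{B}}}}BB}}B => {{{{{{}}}}BB}}B => {{{{{{}}}}B}}B => {{{{{{}}}}{B}}}B => {{{{{{}}}}{}}}B => {{{{{{}}}}{}}}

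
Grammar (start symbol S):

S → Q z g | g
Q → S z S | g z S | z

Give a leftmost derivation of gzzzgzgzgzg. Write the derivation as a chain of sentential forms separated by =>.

S => Qzg => gzSzg => gzQzgzg => gzSzSzgzg => gzQzgzSzgzg => gzzzgzSzgzg => gzzzgzgzgzg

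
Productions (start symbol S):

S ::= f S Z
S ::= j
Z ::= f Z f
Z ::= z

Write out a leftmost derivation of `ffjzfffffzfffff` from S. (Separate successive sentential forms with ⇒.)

S ⇒ fSZ ⇒ ffSZZ ⇒ ffjZZ ⇒ ffjzZ ⇒ ffjzfZf ⇒ ffjzffZff ⇒ ffjzfffZfff ⇒ ffjzffffZffff ⇒ ffjzfffffZfffff ⇒ ffjzfffffzfffff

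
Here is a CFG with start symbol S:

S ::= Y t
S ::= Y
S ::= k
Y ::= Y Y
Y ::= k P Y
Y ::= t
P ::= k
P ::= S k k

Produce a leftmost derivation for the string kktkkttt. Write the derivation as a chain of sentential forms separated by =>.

S => Yt => YYt => kPYYt => kkYYt => kkYYYt => kktYYt => kktkPYYt => kktkkYYt => kktkktYt => kktkkttt

S => Yt   [S ::= Y t]
Yt => YYt   [Y ::= Y Y]
YYt => kPYYt   [Y ::= k P Y]
kPYYt => kkYYt   [P ::= k]
kkYYt => kkYYYt   [Y ::= Y Y]
kkYYYt => kktYYt   [Y ::= t]
kktYYt => kktkPYYt   [Y ::= k P Y]
kktkPYYt => kktkkYYt   [P ::= k]
kktkkYYt => kktkktYt   [Y ::= t]
kktkktYt => kktkkttt   [Y ::= t]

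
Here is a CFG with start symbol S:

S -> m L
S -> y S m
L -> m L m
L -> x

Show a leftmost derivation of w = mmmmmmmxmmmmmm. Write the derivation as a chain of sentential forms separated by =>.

S => mL => mmLm => mmmLmm => mmmmLmmm => mmmmmLmmmm => mmmmmmLmmmmm => mmmmmmmLmmmmmm => mmmmmmmxmmmmmm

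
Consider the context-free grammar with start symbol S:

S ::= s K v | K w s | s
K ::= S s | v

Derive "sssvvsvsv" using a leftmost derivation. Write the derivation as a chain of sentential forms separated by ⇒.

S ⇒ sKv ⇒ sSsv ⇒ ssKvsv ⇒ ssSsvsv ⇒ sssKvsvsv ⇒ sssvvsvsv

S ⇒ sKv   [S ::= s K v]
sKv ⇒ sSsv   [K ::= S s]
sSsv ⇒ ssKvsv   [S ::= s K v]
ssKvsv ⇒ ssSsvsv   [K ::= S s]
ssSsvsv ⇒ sssKvsvsv   [S ::= s K v]
sssKvsvsv ⇒ sssvvsvsv   [K ::= v]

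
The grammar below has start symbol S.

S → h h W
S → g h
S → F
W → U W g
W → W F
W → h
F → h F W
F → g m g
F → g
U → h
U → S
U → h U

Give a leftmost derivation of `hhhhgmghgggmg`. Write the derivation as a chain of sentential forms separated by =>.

S=>hhW=>hhWF=>hhWFF=>hhUWgFF=>hhhUWgFF=>hhhhUWgFF=>hhhhSWgFF=>hhhhFWgFF=>hhhhgmgWgFF=>hhhhgmghgFF=>hhhhgmghggF=>hhhhgmghgggmg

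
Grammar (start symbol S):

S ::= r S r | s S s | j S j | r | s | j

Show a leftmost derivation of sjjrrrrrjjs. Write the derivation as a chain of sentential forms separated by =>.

S => sSs   [S ::= s S s]
sSs => sjSjs   [S ::= j S j]
sjSjs => sjjSjjs   [S ::= j S j]
sjjSjjs => sjjrSrjjs   [S ::= r S r]
sjjrSrjjs => sjjrrSrrjjs   [S ::= r S r]
sjjrrSrrjjs => sjjrrrrrjjs   [S ::= r]

S=>sSs=>sjSjs=>sjjSjjs=>sjjrSrjjs=>sjjrrSrrjjs=>sjjrrrrrjjs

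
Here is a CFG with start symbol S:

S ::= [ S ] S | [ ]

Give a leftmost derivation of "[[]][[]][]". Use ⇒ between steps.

S ⇒ [S]S ⇒ [[]]S ⇒ [[]][S]S ⇒ [[]][[]]S ⇒ [[]][[]][]

S ⇒ [S]S   [S ::= [ S ] S]
[S]S ⇒ [[]]S   [S ::= [ ]]
[[]]S ⇒ [[]][S]S   [S ::= [ S ] S]
[[]][S]S ⇒ [[]][[]]S   [S ::= [ ]]
[[]][[]]S ⇒ [[]][[]][]   [S ::= [ ]]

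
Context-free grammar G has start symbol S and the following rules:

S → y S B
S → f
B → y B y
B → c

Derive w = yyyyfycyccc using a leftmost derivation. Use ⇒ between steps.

S ⇒ ySB ⇒ yySBB ⇒ yyySBBB ⇒ yyyySBBBB ⇒ yyyyfBBBB ⇒ yyyyfyByBBB ⇒ yyyyfycyBBB ⇒ yyyyfycycBB ⇒ yyyyfycyccB ⇒ yyyyfycyccc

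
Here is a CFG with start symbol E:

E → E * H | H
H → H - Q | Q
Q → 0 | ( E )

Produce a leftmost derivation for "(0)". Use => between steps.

E => H => Q => (E) => (H) => (Q) => (0)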